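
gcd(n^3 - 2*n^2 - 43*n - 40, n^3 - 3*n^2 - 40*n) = n^2 - 3*n - 40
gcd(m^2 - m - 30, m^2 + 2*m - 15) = m + 5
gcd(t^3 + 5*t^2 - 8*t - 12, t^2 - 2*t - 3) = t + 1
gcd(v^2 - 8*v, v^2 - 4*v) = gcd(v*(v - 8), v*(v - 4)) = v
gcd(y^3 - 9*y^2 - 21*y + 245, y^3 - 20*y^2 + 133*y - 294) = y^2 - 14*y + 49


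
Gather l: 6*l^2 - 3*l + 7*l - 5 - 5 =6*l^2 + 4*l - 10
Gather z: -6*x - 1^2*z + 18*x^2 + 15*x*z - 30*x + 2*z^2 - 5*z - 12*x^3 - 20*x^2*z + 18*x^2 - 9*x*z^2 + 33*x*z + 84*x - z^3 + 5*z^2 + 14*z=-12*x^3 + 36*x^2 + 48*x - z^3 + z^2*(7 - 9*x) + z*(-20*x^2 + 48*x + 8)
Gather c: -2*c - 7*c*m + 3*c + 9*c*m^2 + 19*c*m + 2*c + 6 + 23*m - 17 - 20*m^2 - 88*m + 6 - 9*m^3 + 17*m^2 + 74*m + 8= c*(9*m^2 + 12*m + 3) - 9*m^3 - 3*m^2 + 9*m + 3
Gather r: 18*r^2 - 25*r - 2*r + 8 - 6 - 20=18*r^2 - 27*r - 18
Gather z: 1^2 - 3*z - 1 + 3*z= 0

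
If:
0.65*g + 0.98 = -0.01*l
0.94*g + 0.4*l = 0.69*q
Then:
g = -0.0275339185953711*q - 1.56424581005587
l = 1.78970470869912*q + 3.67597765363128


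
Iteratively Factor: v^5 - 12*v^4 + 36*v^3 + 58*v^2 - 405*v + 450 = (v - 3)*(v^4 - 9*v^3 + 9*v^2 + 85*v - 150) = (v - 3)*(v + 3)*(v^3 - 12*v^2 + 45*v - 50) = (v - 3)*(v - 2)*(v + 3)*(v^2 - 10*v + 25) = (v - 5)*(v - 3)*(v - 2)*(v + 3)*(v - 5)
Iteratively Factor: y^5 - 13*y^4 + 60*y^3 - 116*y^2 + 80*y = (y - 4)*(y^4 - 9*y^3 + 24*y^2 - 20*y) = (y - 4)*(y - 2)*(y^3 - 7*y^2 + 10*y) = y*(y - 4)*(y - 2)*(y^2 - 7*y + 10) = y*(y - 4)*(y - 2)^2*(y - 5)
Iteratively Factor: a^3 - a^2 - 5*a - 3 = (a + 1)*(a^2 - 2*a - 3) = (a + 1)^2*(a - 3)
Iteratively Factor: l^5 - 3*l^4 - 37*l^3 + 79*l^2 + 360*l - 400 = (l - 1)*(l^4 - 2*l^3 - 39*l^2 + 40*l + 400) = (l - 5)*(l - 1)*(l^3 + 3*l^2 - 24*l - 80) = (l - 5)*(l - 1)*(l + 4)*(l^2 - l - 20) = (l - 5)*(l - 1)*(l + 4)^2*(l - 5)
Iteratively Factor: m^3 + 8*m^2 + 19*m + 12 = (m + 3)*(m^2 + 5*m + 4) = (m + 1)*(m + 3)*(m + 4)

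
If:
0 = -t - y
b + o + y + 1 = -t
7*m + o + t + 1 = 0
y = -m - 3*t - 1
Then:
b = 13*y - 7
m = 2*y - 1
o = 6 - 13*y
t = -y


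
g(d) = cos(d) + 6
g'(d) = -sin(d)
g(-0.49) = 6.88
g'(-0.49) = 0.47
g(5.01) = 6.29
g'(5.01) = 0.96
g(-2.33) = 5.31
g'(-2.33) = 0.73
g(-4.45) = 5.74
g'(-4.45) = -0.97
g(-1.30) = 6.27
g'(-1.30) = 0.96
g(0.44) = 6.90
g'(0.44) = -0.43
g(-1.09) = 6.46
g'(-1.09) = 0.89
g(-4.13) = 5.45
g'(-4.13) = -0.84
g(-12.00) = 6.84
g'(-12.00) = -0.54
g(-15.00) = 5.24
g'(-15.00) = 0.65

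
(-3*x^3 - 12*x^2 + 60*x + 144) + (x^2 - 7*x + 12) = -3*x^3 - 11*x^2 + 53*x + 156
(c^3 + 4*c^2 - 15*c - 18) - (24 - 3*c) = c^3 + 4*c^2 - 12*c - 42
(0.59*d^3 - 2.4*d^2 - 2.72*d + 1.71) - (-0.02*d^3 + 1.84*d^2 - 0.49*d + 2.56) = 0.61*d^3 - 4.24*d^2 - 2.23*d - 0.85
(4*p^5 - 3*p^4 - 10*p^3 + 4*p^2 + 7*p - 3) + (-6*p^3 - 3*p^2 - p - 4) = 4*p^5 - 3*p^4 - 16*p^3 + p^2 + 6*p - 7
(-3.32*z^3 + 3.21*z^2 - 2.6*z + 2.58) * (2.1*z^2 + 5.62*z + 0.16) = -6.972*z^5 - 11.9174*z^4 + 12.049*z^3 - 8.6804*z^2 + 14.0836*z + 0.4128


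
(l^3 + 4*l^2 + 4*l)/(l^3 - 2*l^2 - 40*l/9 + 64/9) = 9*l*(l + 2)/(9*l^2 - 36*l + 32)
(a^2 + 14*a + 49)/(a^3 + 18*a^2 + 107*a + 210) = (a + 7)/(a^2 + 11*a + 30)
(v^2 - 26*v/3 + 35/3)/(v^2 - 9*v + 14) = (v - 5/3)/(v - 2)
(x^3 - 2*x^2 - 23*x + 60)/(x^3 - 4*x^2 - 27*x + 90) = (x - 4)/(x - 6)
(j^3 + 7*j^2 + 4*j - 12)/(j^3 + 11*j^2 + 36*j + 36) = (j - 1)/(j + 3)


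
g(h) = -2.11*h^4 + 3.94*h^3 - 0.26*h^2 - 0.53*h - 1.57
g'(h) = -8.44*h^3 + 11.82*h^2 - 0.52*h - 0.53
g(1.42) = -0.14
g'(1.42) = -1.60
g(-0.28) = -1.54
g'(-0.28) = 0.73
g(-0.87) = -5.11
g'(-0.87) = 14.43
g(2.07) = -7.57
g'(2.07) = -25.82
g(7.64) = -5452.57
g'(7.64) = -3078.34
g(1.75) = -1.97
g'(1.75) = -10.47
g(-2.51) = -147.93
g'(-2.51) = 208.71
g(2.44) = -21.97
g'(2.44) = -54.03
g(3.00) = -70.03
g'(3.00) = -123.59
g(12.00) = -36990.01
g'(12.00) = -12889.01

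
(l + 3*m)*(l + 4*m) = l^2 + 7*l*m + 12*m^2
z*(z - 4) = z^2 - 4*z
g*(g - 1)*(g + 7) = g^3 + 6*g^2 - 7*g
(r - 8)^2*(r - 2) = r^3 - 18*r^2 + 96*r - 128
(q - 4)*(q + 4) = q^2 - 16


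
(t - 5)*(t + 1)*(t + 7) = t^3 + 3*t^2 - 33*t - 35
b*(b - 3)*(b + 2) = b^3 - b^2 - 6*b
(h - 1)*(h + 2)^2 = h^3 + 3*h^2 - 4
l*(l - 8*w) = l^2 - 8*l*w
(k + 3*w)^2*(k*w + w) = k^3*w + 6*k^2*w^2 + k^2*w + 9*k*w^3 + 6*k*w^2 + 9*w^3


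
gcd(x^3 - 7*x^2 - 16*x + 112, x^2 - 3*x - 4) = x - 4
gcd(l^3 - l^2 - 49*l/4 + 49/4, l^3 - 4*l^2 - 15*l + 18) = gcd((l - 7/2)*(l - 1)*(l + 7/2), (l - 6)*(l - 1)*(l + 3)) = l - 1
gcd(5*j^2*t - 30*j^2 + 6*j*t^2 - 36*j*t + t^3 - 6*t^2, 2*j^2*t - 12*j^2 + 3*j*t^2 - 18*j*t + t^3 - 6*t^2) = j*t - 6*j + t^2 - 6*t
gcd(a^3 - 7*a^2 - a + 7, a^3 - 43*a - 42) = a^2 - 6*a - 7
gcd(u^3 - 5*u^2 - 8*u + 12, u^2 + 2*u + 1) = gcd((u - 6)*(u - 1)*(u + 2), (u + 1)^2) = 1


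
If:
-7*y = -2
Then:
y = 2/7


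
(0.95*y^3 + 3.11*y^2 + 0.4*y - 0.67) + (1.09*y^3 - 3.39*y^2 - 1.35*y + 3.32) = 2.04*y^3 - 0.28*y^2 - 0.95*y + 2.65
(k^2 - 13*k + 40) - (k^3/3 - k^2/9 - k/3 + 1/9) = -k^3/3 + 10*k^2/9 - 38*k/3 + 359/9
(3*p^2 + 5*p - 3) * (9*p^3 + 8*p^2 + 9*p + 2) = 27*p^5 + 69*p^4 + 40*p^3 + 27*p^2 - 17*p - 6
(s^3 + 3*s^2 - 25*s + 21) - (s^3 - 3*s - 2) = 3*s^2 - 22*s + 23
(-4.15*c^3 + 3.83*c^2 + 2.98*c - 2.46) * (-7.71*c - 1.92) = 31.9965*c^4 - 21.5613*c^3 - 30.3294*c^2 + 13.245*c + 4.7232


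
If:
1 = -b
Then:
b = -1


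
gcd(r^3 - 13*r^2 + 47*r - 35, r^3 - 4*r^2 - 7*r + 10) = r^2 - 6*r + 5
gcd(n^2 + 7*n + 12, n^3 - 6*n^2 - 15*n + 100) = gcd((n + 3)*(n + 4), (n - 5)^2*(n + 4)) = n + 4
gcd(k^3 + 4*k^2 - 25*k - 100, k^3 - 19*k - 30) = k - 5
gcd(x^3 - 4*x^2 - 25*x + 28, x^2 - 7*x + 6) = x - 1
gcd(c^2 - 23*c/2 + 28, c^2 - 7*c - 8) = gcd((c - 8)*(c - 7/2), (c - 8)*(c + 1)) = c - 8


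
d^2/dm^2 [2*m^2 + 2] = 4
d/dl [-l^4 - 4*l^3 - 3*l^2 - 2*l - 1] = -4*l^3 - 12*l^2 - 6*l - 2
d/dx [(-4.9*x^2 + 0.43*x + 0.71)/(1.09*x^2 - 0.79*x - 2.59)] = (3.4023*x^2 + 23.8342*x - 0.5528)/(1.1881*x^4 - 1.7222*x^3 - 5.0221*x^2 + 4.0922*x + 6.7081)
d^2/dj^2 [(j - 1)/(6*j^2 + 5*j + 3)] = 2*((1 - 18*j)*(6*j^2 + 5*j + 3) + (j - 1)*(12*j + 5)^2)/(6*j^2 + 5*j + 3)^3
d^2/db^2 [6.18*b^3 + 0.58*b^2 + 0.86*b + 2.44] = 37.08*b + 1.16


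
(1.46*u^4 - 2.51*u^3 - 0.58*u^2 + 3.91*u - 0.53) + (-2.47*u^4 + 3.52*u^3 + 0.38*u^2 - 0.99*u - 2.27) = -1.01*u^4 + 1.01*u^3 - 0.2*u^2 + 2.92*u - 2.8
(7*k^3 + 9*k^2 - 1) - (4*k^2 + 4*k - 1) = 7*k^3 + 5*k^2 - 4*k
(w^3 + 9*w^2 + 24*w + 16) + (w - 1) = w^3 + 9*w^2 + 25*w + 15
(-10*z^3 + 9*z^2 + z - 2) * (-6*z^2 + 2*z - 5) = 60*z^5 - 74*z^4 + 62*z^3 - 31*z^2 - 9*z + 10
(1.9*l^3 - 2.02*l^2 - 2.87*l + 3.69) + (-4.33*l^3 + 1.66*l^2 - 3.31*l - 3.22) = -2.43*l^3 - 0.36*l^2 - 6.18*l + 0.47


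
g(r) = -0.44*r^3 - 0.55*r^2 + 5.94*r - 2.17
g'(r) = -1.32*r^2 - 1.1*r + 5.94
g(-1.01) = -8.28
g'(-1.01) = 5.70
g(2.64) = 1.58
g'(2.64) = -6.16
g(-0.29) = -3.93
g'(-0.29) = 6.15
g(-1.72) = -11.78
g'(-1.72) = 3.93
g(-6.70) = 65.68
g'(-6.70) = -45.94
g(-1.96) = -12.61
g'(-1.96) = 3.03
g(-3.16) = -12.55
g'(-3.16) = -3.76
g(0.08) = -1.70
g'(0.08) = 5.84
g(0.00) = -2.17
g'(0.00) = 5.94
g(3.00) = -1.18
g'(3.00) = -9.24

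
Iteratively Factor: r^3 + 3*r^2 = (r + 3)*(r^2) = r*(r + 3)*(r)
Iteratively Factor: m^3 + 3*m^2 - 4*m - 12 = (m + 2)*(m^2 + m - 6) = (m + 2)*(m + 3)*(m - 2)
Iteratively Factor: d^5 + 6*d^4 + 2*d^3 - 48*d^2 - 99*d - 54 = (d + 3)*(d^4 + 3*d^3 - 7*d^2 - 27*d - 18) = (d + 2)*(d + 3)*(d^3 + d^2 - 9*d - 9) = (d + 2)*(d + 3)^2*(d^2 - 2*d - 3) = (d + 1)*(d + 2)*(d + 3)^2*(d - 3)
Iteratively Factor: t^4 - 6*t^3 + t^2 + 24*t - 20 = (t - 5)*(t^3 - t^2 - 4*t + 4) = (t - 5)*(t - 2)*(t^2 + t - 2) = (t - 5)*(t - 2)*(t - 1)*(t + 2)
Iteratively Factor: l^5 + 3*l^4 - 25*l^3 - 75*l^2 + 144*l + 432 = (l + 3)*(l^4 - 25*l^2 + 144) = (l - 3)*(l + 3)*(l^3 + 3*l^2 - 16*l - 48) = (l - 3)*(l + 3)^2*(l^2 - 16) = (l - 3)*(l + 3)^2*(l + 4)*(l - 4)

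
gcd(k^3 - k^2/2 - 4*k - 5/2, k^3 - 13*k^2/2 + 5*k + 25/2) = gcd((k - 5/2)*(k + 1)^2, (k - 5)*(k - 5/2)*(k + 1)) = k^2 - 3*k/2 - 5/2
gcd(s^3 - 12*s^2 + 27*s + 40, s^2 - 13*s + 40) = s^2 - 13*s + 40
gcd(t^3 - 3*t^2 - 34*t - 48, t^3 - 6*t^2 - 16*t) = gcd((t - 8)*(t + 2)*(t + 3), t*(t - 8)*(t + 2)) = t^2 - 6*t - 16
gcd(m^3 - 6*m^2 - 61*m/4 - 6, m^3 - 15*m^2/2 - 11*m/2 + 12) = m^2 - 13*m/2 - 12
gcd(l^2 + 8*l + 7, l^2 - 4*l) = 1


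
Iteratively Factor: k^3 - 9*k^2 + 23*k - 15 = (k - 1)*(k^2 - 8*k + 15) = (k - 3)*(k - 1)*(k - 5)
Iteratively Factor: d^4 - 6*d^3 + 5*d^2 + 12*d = (d)*(d^3 - 6*d^2 + 5*d + 12) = d*(d - 3)*(d^2 - 3*d - 4) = d*(d - 3)*(d + 1)*(d - 4)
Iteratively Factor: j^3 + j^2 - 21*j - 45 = (j - 5)*(j^2 + 6*j + 9) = (j - 5)*(j + 3)*(j + 3)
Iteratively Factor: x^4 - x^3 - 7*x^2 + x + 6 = (x - 3)*(x^3 + 2*x^2 - x - 2) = (x - 3)*(x - 1)*(x^2 + 3*x + 2) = (x - 3)*(x - 1)*(x + 1)*(x + 2)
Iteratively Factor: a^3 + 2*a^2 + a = (a + 1)*(a^2 + a) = a*(a + 1)*(a + 1)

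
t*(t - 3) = t^2 - 3*t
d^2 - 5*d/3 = d*(d - 5/3)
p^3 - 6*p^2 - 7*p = p*(p - 7)*(p + 1)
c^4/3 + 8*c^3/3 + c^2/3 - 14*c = c*(c/3 + 1)*(c - 2)*(c + 7)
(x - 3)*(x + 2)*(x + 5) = x^3 + 4*x^2 - 11*x - 30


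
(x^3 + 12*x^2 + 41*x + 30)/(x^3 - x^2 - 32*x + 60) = (x^2 + 6*x + 5)/(x^2 - 7*x + 10)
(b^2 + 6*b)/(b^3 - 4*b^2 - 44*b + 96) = b/(b^2 - 10*b + 16)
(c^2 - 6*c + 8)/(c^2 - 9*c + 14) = (c - 4)/(c - 7)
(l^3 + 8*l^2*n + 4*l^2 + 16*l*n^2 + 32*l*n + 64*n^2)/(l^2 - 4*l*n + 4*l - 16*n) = (l^2 + 8*l*n + 16*n^2)/(l - 4*n)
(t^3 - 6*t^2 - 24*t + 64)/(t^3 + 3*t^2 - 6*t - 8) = (t - 8)/(t + 1)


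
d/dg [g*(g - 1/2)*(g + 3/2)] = 3*g^2 + 2*g - 3/4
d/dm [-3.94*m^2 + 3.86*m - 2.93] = 3.86 - 7.88*m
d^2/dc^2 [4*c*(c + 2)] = 8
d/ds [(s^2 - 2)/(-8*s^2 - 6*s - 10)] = (-3*s^2 - 26*s - 6)/(2*(16*s^4 + 24*s^3 + 49*s^2 + 30*s + 25))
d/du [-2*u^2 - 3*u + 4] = -4*u - 3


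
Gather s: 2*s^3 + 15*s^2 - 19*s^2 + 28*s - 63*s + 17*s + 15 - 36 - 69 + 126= 2*s^3 - 4*s^2 - 18*s + 36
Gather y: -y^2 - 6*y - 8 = -y^2 - 6*y - 8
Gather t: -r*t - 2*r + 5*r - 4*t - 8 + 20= 3*r + t*(-r - 4) + 12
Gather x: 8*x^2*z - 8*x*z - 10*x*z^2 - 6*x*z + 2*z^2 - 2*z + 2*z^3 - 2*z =8*x^2*z + x*(-10*z^2 - 14*z) + 2*z^3 + 2*z^2 - 4*z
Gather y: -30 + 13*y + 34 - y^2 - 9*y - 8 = -y^2 + 4*y - 4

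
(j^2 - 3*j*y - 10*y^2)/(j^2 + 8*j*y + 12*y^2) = (j - 5*y)/(j + 6*y)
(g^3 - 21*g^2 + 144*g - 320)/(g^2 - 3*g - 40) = (g^2 - 13*g + 40)/(g + 5)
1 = 1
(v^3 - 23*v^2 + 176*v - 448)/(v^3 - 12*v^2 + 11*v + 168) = (v - 8)/(v + 3)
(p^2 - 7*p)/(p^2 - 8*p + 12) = p*(p - 7)/(p^2 - 8*p + 12)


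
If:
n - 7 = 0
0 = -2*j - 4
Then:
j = -2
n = 7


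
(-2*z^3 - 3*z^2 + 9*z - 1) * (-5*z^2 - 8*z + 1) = 10*z^5 + 31*z^4 - 23*z^3 - 70*z^2 + 17*z - 1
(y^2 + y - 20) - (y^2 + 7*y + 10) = -6*y - 30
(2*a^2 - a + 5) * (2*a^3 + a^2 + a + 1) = 4*a^5 + 11*a^3 + 6*a^2 + 4*a + 5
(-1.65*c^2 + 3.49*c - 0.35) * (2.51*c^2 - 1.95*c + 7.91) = -4.1415*c^4 + 11.9774*c^3 - 20.7355*c^2 + 28.2884*c - 2.7685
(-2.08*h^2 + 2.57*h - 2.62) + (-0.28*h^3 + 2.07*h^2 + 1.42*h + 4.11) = -0.28*h^3 - 0.0100000000000002*h^2 + 3.99*h + 1.49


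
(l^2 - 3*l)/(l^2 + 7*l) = (l - 3)/(l + 7)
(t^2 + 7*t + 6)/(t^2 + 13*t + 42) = (t + 1)/(t + 7)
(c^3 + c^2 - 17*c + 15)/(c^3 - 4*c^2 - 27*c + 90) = (c - 1)/(c - 6)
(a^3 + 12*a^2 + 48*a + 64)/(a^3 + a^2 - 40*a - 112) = (a + 4)/(a - 7)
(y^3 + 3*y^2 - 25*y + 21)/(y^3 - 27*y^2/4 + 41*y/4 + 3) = 4*(y^2 + 6*y - 7)/(4*y^2 - 15*y - 4)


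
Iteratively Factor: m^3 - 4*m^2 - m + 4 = (m + 1)*(m^2 - 5*m + 4) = (m - 1)*(m + 1)*(m - 4)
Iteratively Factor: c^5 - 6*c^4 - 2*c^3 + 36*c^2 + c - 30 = (c + 1)*(c^4 - 7*c^3 + 5*c^2 + 31*c - 30) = (c - 1)*(c + 1)*(c^3 - 6*c^2 - c + 30) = (c - 1)*(c + 1)*(c + 2)*(c^2 - 8*c + 15) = (c - 3)*(c - 1)*(c + 1)*(c + 2)*(c - 5)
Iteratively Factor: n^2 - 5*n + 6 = (n - 3)*(n - 2)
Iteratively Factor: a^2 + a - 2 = (a + 2)*(a - 1)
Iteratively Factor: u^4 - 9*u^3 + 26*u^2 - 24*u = (u - 3)*(u^3 - 6*u^2 + 8*u) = (u - 4)*(u - 3)*(u^2 - 2*u) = (u - 4)*(u - 3)*(u - 2)*(u)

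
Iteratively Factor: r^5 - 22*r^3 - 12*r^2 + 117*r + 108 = (r + 3)*(r^4 - 3*r^3 - 13*r^2 + 27*r + 36) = (r + 3)^2*(r^3 - 6*r^2 + 5*r + 12) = (r - 4)*(r + 3)^2*(r^2 - 2*r - 3) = (r - 4)*(r + 1)*(r + 3)^2*(r - 3)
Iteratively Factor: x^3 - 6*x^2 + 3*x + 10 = (x - 5)*(x^2 - x - 2) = (x - 5)*(x - 2)*(x + 1)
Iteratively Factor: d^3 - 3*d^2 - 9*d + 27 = (d - 3)*(d^2 - 9) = (d - 3)*(d + 3)*(d - 3)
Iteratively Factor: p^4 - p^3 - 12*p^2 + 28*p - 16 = (p - 1)*(p^3 - 12*p + 16) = (p - 2)*(p - 1)*(p^2 + 2*p - 8) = (p - 2)*(p - 1)*(p + 4)*(p - 2)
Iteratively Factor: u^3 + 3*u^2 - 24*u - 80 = (u - 5)*(u^2 + 8*u + 16) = (u - 5)*(u + 4)*(u + 4)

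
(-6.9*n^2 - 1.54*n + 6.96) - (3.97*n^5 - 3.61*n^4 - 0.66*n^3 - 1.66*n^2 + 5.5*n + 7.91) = -3.97*n^5 + 3.61*n^4 + 0.66*n^3 - 5.24*n^2 - 7.04*n - 0.95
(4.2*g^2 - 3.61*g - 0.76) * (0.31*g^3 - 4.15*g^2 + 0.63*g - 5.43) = 1.302*g^5 - 18.5491*g^4 + 17.3919*g^3 - 21.9263*g^2 + 19.1235*g + 4.1268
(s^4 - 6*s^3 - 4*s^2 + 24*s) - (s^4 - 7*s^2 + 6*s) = -6*s^3 + 3*s^2 + 18*s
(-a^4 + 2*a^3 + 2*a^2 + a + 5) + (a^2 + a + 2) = -a^4 + 2*a^3 + 3*a^2 + 2*a + 7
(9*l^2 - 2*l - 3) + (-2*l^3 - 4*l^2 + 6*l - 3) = -2*l^3 + 5*l^2 + 4*l - 6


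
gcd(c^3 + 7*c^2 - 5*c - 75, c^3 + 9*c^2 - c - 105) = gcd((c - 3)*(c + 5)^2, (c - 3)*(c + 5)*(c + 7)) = c^2 + 2*c - 15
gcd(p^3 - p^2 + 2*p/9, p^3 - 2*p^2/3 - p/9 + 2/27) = p^2 - p + 2/9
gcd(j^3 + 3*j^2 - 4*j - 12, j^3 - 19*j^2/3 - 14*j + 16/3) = j + 2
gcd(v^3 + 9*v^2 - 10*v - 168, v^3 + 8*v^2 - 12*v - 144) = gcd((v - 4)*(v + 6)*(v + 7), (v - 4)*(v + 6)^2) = v^2 + 2*v - 24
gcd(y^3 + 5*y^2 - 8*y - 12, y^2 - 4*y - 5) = y + 1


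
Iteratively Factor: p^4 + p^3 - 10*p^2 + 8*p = (p)*(p^3 + p^2 - 10*p + 8) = p*(p + 4)*(p^2 - 3*p + 2) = p*(p - 2)*(p + 4)*(p - 1)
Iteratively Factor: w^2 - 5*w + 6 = (w - 2)*(w - 3)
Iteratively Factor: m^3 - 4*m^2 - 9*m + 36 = (m + 3)*(m^2 - 7*m + 12) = (m - 3)*(m + 3)*(m - 4)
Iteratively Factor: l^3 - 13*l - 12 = (l + 1)*(l^2 - l - 12) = (l - 4)*(l + 1)*(l + 3)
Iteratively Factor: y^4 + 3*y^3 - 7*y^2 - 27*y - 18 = (y + 1)*(y^3 + 2*y^2 - 9*y - 18) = (y - 3)*(y + 1)*(y^2 + 5*y + 6) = (y - 3)*(y + 1)*(y + 3)*(y + 2)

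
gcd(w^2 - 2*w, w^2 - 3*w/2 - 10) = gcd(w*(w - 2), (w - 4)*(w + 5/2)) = 1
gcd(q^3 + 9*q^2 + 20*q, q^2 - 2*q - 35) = q + 5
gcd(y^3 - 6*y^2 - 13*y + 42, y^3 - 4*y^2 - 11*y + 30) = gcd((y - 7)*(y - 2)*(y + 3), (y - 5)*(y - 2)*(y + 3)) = y^2 + y - 6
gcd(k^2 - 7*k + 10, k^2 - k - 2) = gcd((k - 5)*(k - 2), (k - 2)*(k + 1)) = k - 2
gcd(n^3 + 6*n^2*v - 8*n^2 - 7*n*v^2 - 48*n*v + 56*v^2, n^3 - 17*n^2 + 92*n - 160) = n - 8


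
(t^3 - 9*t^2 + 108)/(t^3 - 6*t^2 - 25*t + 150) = (t^2 - 3*t - 18)/(t^2 - 25)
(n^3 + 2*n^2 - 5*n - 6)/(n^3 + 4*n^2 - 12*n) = (n^2 + 4*n + 3)/(n*(n + 6))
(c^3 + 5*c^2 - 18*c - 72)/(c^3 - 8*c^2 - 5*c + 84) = (c + 6)/(c - 7)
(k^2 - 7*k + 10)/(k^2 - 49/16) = 16*(k^2 - 7*k + 10)/(16*k^2 - 49)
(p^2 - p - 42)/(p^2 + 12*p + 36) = (p - 7)/(p + 6)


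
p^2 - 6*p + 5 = (p - 5)*(p - 1)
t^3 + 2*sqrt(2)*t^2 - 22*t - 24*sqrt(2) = (t - 3*sqrt(2))*(t + sqrt(2))*(t + 4*sqrt(2))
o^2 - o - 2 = (o - 2)*(o + 1)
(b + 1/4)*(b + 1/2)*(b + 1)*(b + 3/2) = b^4 + 13*b^3/4 + 7*b^2/2 + 23*b/16 + 3/16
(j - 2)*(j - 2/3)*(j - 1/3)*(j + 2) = j^4 - j^3 - 34*j^2/9 + 4*j - 8/9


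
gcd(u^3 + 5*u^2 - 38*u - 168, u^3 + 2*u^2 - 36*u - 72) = u - 6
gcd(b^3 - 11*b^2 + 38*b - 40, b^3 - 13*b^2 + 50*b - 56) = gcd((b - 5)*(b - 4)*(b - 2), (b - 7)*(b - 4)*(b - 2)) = b^2 - 6*b + 8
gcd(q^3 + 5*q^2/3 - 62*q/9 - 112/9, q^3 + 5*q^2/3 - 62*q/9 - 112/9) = q^3 + 5*q^2/3 - 62*q/9 - 112/9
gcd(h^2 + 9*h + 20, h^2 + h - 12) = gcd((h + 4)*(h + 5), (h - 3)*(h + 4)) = h + 4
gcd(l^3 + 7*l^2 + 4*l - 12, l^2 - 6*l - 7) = 1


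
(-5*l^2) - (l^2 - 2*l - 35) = -6*l^2 + 2*l + 35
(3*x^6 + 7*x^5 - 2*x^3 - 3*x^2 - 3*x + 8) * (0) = 0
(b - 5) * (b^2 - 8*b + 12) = b^3 - 13*b^2 + 52*b - 60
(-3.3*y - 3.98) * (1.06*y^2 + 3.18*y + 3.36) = -3.498*y^3 - 14.7128*y^2 - 23.7444*y - 13.3728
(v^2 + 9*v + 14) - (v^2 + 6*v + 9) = 3*v + 5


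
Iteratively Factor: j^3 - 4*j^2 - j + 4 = (j - 4)*(j^2 - 1) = (j - 4)*(j - 1)*(j + 1)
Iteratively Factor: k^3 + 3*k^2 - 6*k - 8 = (k - 2)*(k^2 + 5*k + 4) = (k - 2)*(k + 4)*(k + 1)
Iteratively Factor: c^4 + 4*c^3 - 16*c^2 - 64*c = (c + 4)*(c^3 - 16*c) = (c + 4)^2*(c^2 - 4*c) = (c - 4)*(c + 4)^2*(c)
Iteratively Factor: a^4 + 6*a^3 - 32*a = (a - 2)*(a^3 + 8*a^2 + 16*a) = a*(a - 2)*(a^2 + 8*a + 16) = a*(a - 2)*(a + 4)*(a + 4)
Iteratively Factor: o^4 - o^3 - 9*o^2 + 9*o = (o - 3)*(o^3 + 2*o^2 - 3*o) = (o - 3)*(o - 1)*(o^2 + 3*o) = (o - 3)*(o - 1)*(o + 3)*(o)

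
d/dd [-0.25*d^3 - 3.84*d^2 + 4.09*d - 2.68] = -0.75*d^2 - 7.68*d + 4.09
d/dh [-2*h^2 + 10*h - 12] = 10 - 4*h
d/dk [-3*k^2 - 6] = -6*k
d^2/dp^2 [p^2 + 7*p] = 2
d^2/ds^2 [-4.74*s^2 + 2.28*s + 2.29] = -9.48000000000000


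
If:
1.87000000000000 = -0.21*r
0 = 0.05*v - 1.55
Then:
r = -8.90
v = 31.00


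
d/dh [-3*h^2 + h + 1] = 1 - 6*h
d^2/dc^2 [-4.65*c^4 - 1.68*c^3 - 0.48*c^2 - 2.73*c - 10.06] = -55.8*c^2 - 10.08*c - 0.96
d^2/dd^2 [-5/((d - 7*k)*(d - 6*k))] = 10*(-(d - 7*k)^2 - (d - 7*k)*(d - 6*k) - (d - 6*k)^2)/((d - 7*k)^3*(d - 6*k)^3)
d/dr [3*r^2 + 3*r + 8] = 6*r + 3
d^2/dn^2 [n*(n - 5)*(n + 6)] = 6*n + 2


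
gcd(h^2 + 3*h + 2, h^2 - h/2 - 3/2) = h + 1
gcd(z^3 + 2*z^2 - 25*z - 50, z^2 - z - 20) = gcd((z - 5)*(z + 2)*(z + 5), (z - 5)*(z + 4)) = z - 5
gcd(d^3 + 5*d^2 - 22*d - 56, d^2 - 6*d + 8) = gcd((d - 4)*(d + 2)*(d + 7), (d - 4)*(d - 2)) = d - 4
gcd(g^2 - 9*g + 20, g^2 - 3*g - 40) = 1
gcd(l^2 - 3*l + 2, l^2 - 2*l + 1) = l - 1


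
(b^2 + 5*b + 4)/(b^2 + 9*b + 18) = (b^2 + 5*b + 4)/(b^2 + 9*b + 18)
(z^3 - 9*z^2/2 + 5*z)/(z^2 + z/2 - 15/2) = z*(z - 2)/(z + 3)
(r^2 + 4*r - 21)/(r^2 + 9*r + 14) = (r - 3)/(r + 2)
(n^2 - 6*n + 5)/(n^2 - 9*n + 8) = (n - 5)/(n - 8)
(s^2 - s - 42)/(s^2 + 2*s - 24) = (s - 7)/(s - 4)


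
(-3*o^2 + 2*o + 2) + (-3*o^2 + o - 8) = -6*o^2 + 3*o - 6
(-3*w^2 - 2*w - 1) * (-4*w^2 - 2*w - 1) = 12*w^4 + 14*w^3 + 11*w^2 + 4*w + 1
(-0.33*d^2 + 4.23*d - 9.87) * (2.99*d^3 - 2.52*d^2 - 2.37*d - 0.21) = -0.9867*d^5 + 13.4793*d^4 - 39.3888*d^3 + 14.9166*d^2 + 22.5036*d + 2.0727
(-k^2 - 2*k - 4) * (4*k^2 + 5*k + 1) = -4*k^4 - 13*k^3 - 27*k^2 - 22*k - 4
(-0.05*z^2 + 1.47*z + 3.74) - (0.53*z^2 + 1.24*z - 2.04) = -0.58*z^2 + 0.23*z + 5.78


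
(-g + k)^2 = g^2 - 2*g*k + k^2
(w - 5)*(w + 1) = w^2 - 4*w - 5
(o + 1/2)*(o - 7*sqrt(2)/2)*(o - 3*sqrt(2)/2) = o^3 - 5*sqrt(2)*o^2 + o^2/2 - 5*sqrt(2)*o/2 + 21*o/2 + 21/4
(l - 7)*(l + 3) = l^2 - 4*l - 21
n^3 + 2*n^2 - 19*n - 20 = (n - 4)*(n + 1)*(n + 5)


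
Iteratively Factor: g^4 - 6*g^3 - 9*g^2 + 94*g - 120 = (g - 2)*(g^3 - 4*g^2 - 17*g + 60) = (g - 3)*(g - 2)*(g^2 - g - 20) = (g - 5)*(g - 3)*(g - 2)*(g + 4)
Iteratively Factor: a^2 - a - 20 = (a - 5)*(a + 4)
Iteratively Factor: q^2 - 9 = (q + 3)*(q - 3)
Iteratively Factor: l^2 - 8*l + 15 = (l - 3)*(l - 5)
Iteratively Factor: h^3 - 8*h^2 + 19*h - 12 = (h - 1)*(h^2 - 7*h + 12) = (h - 3)*(h - 1)*(h - 4)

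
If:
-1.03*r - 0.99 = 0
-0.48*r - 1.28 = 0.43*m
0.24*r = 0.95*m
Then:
No Solution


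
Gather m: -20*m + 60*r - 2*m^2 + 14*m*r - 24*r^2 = -2*m^2 + m*(14*r - 20) - 24*r^2 + 60*r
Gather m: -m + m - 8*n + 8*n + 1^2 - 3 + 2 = 0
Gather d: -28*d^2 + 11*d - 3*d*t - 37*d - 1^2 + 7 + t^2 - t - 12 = -28*d^2 + d*(-3*t - 26) + t^2 - t - 6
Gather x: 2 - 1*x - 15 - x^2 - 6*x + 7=-x^2 - 7*x - 6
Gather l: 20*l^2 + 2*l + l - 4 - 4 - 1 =20*l^2 + 3*l - 9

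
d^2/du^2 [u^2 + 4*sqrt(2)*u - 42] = 2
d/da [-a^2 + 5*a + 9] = 5 - 2*a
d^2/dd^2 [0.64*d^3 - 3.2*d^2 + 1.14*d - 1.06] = 3.84*d - 6.4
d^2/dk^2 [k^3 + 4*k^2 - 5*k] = 6*k + 8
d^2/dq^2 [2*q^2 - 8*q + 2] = 4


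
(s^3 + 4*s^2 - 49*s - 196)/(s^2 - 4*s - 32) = (s^2 - 49)/(s - 8)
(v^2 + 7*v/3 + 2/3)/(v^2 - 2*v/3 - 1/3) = (v + 2)/(v - 1)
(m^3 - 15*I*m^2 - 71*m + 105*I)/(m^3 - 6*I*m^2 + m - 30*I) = (m - 7*I)/(m + 2*I)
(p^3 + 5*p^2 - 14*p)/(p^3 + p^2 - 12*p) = (p^2 + 5*p - 14)/(p^2 + p - 12)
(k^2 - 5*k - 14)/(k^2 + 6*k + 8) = (k - 7)/(k + 4)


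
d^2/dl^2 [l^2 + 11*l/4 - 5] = 2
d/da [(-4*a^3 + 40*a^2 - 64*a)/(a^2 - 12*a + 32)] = 4*(-a^2 + 8*a - 8)/(a^2 - 8*a + 16)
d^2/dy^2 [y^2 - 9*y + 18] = 2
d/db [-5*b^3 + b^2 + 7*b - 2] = -15*b^2 + 2*b + 7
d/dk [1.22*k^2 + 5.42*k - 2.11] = 2.44*k + 5.42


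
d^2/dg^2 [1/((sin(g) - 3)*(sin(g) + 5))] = (-4*sin(g)^4 - 6*sin(g)^3 - 58*sin(g)^2 - 18*sin(g) + 38)/((sin(g) - 3)^3*(sin(g) + 5)^3)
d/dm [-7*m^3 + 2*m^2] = m*(4 - 21*m)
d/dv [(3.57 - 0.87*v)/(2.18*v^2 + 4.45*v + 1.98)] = (1.8966*v^2 - 15.5652*v - 17.6091)/(4.7524*v^4 + 19.402*v^3 + 28.4353*v^2 + 17.622*v + 3.9204)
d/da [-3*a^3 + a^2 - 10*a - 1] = -9*a^2 + 2*a - 10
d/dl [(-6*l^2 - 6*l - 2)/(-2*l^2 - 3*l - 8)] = 2*(3*l^2 + 44*l + 21)/(4*l^4 + 12*l^3 + 41*l^2 + 48*l + 64)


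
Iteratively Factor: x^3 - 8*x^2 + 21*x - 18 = (x - 3)*(x^2 - 5*x + 6) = (x - 3)^2*(x - 2)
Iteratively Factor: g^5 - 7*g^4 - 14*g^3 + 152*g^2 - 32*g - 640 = (g + 4)*(g^4 - 11*g^3 + 30*g^2 + 32*g - 160) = (g - 5)*(g + 4)*(g^3 - 6*g^2 + 32) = (g - 5)*(g - 4)*(g + 4)*(g^2 - 2*g - 8) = (g - 5)*(g - 4)*(g + 2)*(g + 4)*(g - 4)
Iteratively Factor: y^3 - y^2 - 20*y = (y + 4)*(y^2 - 5*y) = (y - 5)*(y + 4)*(y)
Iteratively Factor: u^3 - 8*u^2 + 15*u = (u - 3)*(u^2 - 5*u) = (u - 5)*(u - 3)*(u)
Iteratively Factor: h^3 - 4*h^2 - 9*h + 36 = (h - 4)*(h^2 - 9) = (h - 4)*(h + 3)*(h - 3)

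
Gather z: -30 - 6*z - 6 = -6*z - 36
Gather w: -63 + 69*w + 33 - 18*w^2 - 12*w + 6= -18*w^2 + 57*w - 24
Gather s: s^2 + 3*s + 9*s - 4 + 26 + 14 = s^2 + 12*s + 36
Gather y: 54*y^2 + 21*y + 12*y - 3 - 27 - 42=54*y^2 + 33*y - 72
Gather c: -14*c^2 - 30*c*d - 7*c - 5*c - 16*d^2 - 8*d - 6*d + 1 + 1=-14*c^2 + c*(-30*d - 12) - 16*d^2 - 14*d + 2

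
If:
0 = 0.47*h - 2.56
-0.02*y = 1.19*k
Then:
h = 5.45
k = -0.0168067226890756*y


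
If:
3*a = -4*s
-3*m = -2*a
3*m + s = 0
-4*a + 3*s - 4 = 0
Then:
No Solution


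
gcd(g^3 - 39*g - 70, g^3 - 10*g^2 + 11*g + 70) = g^2 - 5*g - 14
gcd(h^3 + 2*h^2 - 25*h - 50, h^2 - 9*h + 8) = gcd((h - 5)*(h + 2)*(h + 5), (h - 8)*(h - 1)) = 1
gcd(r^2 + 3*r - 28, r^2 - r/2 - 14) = r - 4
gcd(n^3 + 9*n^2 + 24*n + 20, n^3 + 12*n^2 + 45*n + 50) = n^2 + 7*n + 10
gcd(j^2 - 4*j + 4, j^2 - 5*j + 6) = j - 2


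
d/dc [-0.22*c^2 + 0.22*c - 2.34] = 0.22 - 0.44*c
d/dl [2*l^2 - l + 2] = 4*l - 1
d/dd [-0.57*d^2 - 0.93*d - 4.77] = -1.14*d - 0.93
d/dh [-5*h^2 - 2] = -10*h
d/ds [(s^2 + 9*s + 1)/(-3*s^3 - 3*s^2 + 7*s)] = (3*s^4 + 54*s^3 + 43*s^2 + 6*s - 7)/(s^2*(9*s^4 + 18*s^3 - 33*s^2 - 42*s + 49))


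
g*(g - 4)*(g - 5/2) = g^3 - 13*g^2/2 + 10*g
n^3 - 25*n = n*(n - 5)*(n + 5)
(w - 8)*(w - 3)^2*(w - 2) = w^4 - 16*w^3 + 85*w^2 - 186*w + 144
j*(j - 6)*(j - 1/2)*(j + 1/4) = j^4 - 25*j^3/4 + 11*j^2/8 + 3*j/4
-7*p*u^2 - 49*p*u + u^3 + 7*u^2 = u*(-7*p + u)*(u + 7)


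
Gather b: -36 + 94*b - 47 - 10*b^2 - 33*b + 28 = -10*b^2 + 61*b - 55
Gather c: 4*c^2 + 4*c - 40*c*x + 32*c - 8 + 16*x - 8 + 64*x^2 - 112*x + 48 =4*c^2 + c*(36 - 40*x) + 64*x^2 - 96*x + 32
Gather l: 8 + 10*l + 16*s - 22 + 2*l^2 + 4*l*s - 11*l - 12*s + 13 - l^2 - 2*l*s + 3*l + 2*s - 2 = l^2 + l*(2*s + 2) + 6*s - 3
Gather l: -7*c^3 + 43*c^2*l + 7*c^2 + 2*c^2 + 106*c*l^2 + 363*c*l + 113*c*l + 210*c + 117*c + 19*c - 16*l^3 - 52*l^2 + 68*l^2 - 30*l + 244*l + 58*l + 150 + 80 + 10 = -7*c^3 + 9*c^2 + 346*c - 16*l^3 + l^2*(106*c + 16) + l*(43*c^2 + 476*c + 272) + 240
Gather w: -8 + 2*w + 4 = 2*w - 4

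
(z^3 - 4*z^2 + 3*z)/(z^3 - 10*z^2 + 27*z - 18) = z/(z - 6)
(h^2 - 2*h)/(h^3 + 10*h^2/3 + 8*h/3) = 3*(h - 2)/(3*h^2 + 10*h + 8)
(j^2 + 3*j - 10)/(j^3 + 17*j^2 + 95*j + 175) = (j - 2)/(j^2 + 12*j + 35)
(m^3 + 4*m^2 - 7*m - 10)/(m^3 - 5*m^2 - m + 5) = (m^2 + 3*m - 10)/(m^2 - 6*m + 5)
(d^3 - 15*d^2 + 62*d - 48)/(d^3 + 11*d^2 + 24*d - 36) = (d^2 - 14*d + 48)/(d^2 + 12*d + 36)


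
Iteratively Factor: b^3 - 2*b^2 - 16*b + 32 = (b + 4)*(b^2 - 6*b + 8) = (b - 4)*(b + 4)*(b - 2)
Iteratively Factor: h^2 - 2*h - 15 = (h + 3)*(h - 5)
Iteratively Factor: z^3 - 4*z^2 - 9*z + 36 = (z + 3)*(z^2 - 7*z + 12) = (z - 3)*(z + 3)*(z - 4)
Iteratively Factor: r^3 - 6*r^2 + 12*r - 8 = (r - 2)*(r^2 - 4*r + 4) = (r - 2)^2*(r - 2)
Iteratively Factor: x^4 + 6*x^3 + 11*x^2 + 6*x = (x)*(x^3 + 6*x^2 + 11*x + 6) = x*(x + 3)*(x^2 + 3*x + 2) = x*(x + 1)*(x + 3)*(x + 2)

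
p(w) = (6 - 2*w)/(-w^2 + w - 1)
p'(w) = (6 - 2*w)*(2*w - 1)/(-w^2 + w - 1)^2 - 2/(-w^2 + w - 1) = 2*(w^2 - w - (w - 3)*(2*w - 1) + 1)/(w^2 - w + 1)^2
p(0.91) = -4.55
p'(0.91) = 6.24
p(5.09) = 0.19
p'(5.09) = 0.01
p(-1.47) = -1.93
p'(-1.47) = -1.21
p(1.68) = -1.23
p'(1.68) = 2.29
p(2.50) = -0.21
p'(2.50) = 0.60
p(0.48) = -6.72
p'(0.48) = 2.31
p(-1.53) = -1.86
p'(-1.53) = -1.14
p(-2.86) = -0.97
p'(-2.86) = -0.38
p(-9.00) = -0.26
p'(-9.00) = -0.03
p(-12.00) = -0.19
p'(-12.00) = -0.02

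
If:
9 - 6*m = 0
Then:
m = 3/2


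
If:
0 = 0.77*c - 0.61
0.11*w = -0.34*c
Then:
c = 0.79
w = -2.45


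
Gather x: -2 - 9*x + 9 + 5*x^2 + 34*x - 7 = 5*x^2 + 25*x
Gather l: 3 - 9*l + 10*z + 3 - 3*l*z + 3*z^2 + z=l*(-3*z - 9) + 3*z^2 + 11*z + 6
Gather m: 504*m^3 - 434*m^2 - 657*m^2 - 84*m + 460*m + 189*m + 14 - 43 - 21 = 504*m^3 - 1091*m^2 + 565*m - 50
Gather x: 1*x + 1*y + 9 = x + y + 9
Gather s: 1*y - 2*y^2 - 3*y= -2*y^2 - 2*y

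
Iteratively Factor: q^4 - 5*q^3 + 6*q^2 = (q - 2)*(q^3 - 3*q^2) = (q - 3)*(q - 2)*(q^2) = q*(q - 3)*(q - 2)*(q)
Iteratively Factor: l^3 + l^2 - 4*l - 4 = (l + 1)*(l^2 - 4) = (l + 1)*(l + 2)*(l - 2)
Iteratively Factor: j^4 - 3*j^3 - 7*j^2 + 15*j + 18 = (j - 3)*(j^3 - 7*j - 6) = (j - 3)*(j + 2)*(j^2 - 2*j - 3) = (j - 3)*(j + 1)*(j + 2)*(j - 3)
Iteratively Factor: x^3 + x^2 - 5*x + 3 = (x + 3)*(x^2 - 2*x + 1) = (x - 1)*(x + 3)*(x - 1)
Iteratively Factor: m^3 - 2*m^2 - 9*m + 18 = (m - 3)*(m^2 + m - 6) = (m - 3)*(m - 2)*(m + 3)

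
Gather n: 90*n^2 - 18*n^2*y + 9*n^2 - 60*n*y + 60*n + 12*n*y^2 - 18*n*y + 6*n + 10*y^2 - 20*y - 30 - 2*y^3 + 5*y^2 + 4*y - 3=n^2*(99 - 18*y) + n*(12*y^2 - 78*y + 66) - 2*y^3 + 15*y^2 - 16*y - 33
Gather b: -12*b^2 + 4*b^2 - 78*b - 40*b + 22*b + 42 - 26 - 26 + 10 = -8*b^2 - 96*b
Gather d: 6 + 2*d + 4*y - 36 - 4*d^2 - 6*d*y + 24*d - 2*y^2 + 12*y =-4*d^2 + d*(26 - 6*y) - 2*y^2 + 16*y - 30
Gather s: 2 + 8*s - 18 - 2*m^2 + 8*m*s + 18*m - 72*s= -2*m^2 + 18*m + s*(8*m - 64) - 16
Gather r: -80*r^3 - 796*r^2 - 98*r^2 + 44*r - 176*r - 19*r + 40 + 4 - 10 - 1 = -80*r^3 - 894*r^2 - 151*r + 33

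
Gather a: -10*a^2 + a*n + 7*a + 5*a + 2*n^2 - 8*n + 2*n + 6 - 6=-10*a^2 + a*(n + 12) + 2*n^2 - 6*n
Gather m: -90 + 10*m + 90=10*m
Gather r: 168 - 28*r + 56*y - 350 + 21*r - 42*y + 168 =-7*r + 14*y - 14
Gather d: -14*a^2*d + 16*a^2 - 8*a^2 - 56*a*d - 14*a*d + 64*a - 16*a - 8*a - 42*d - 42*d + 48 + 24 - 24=8*a^2 + 40*a + d*(-14*a^2 - 70*a - 84) + 48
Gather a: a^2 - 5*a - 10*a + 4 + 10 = a^2 - 15*a + 14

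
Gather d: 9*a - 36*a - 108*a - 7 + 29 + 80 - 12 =90 - 135*a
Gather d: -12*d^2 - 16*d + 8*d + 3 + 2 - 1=-12*d^2 - 8*d + 4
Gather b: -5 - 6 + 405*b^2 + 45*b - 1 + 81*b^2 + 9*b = 486*b^2 + 54*b - 12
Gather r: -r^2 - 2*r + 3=-r^2 - 2*r + 3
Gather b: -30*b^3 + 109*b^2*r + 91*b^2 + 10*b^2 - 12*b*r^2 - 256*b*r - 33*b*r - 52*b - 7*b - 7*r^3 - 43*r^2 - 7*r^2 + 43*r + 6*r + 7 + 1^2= -30*b^3 + b^2*(109*r + 101) + b*(-12*r^2 - 289*r - 59) - 7*r^3 - 50*r^2 + 49*r + 8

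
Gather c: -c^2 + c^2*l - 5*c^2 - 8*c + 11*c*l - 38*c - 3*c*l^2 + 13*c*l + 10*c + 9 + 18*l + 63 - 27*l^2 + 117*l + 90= c^2*(l - 6) + c*(-3*l^2 + 24*l - 36) - 27*l^2 + 135*l + 162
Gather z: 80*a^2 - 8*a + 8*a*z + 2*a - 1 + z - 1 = 80*a^2 - 6*a + z*(8*a + 1) - 2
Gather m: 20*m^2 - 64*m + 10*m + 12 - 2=20*m^2 - 54*m + 10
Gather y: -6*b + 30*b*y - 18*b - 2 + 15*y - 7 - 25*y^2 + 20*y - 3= -24*b - 25*y^2 + y*(30*b + 35) - 12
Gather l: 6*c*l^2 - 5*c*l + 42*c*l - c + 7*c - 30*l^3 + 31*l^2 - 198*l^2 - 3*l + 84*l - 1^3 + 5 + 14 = 6*c - 30*l^3 + l^2*(6*c - 167) + l*(37*c + 81) + 18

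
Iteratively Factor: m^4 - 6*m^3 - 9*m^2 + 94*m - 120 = (m - 5)*(m^3 - m^2 - 14*m + 24) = (m - 5)*(m - 2)*(m^2 + m - 12) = (m - 5)*(m - 2)*(m + 4)*(m - 3)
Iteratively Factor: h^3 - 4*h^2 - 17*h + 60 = (h - 5)*(h^2 + h - 12) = (h - 5)*(h + 4)*(h - 3)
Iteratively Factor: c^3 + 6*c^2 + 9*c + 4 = (c + 1)*(c^2 + 5*c + 4) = (c + 1)^2*(c + 4)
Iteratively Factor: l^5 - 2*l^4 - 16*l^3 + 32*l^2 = (l)*(l^4 - 2*l^3 - 16*l^2 + 32*l) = l*(l - 4)*(l^3 + 2*l^2 - 8*l) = l*(l - 4)*(l + 4)*(l^2 - 2*l) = l*(l - 4)*(l - 2)*(l + 4)*(l)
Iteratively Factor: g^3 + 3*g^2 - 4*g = (g)*(g^2 + 3*g - 4) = g*(g - 1)*(g + 4)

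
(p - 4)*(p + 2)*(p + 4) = p^3 + 2*p^2 - 16*p - 32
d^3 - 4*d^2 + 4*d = d*(d - 2)^2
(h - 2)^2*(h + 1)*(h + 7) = h^4 + 4*h^3 - 21*h^2 + 4*h + 28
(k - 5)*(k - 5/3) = k^2 - 20*k/3 + 25/3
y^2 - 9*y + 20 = (y - 5)*(y - 4)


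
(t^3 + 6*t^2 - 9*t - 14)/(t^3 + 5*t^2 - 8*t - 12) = (t + 7)/(t + 6)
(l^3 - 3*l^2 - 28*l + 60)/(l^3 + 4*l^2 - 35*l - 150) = (l - 2)/(l + 5)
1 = 1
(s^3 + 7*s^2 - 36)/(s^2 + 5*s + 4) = (s^3 + 7*s^2 - 36)/(s^2 + 5*s + 4)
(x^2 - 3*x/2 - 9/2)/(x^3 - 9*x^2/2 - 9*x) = (x - 3)/(x*(x - 6))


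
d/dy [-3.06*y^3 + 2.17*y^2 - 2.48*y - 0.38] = -9.18*y^2 + 4.34*y - 2.48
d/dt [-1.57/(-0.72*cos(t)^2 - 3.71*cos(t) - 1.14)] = (2.2608*cos(t) + 5.8247)*sin(t)/(0.72*cos(t)^2 + 3.71*cos(t) + 1.14)^2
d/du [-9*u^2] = -18*u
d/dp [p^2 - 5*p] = 2*p - 5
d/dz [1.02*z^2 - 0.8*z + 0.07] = 2.04*z - 0.8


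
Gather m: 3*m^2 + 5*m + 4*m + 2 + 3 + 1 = 3*m^2 + 9*m + 6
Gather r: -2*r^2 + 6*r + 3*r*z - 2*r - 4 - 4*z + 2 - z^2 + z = -2*r^2 + r*(3*z + 4) - z^2 - 3*z - 2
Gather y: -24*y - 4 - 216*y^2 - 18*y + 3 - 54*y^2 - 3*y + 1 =-270*y^2 - 45*y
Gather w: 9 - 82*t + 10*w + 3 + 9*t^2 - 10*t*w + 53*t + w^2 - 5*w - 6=9*t^2 - 29*t + w^2 + w*(5 - 10*t) + 6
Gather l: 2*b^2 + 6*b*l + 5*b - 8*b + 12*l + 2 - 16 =2*b^2 - 3*b + l*(6*b + 12) - 14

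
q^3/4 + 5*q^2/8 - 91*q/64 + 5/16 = (q/4 + 1)*(q - 5/4)*(q - 1/4)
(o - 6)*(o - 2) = o^2 - 8*o + 12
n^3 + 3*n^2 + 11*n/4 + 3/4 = (n + 1/2)*(n + 1)*(n + 3/2)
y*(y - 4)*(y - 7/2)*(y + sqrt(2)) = y^4 - 15*y^3/2 + sqrt(2)*y^3 - 15*sqrt(2)*y^2/2 + 14*y^2 + 14*sqrt(2)*y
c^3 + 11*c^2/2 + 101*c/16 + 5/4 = (c + 1/4)*(c + 5/4)*(c + 4)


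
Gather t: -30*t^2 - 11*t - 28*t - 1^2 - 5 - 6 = -30*t^2 - 39*t - 12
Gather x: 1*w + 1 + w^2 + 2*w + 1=w^2 + 3*w + 2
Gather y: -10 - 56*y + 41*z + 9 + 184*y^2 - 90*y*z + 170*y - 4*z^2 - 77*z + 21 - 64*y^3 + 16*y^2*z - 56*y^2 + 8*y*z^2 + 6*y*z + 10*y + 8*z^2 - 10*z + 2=-64*y^3 + y^2*(16*z + 128) + y*(8*z^2 - 84*z + 124) + 4*z^2 - 46*z + 22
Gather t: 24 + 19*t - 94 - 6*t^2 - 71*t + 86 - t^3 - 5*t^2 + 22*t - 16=-t^3 - 11*t^2 - 30*t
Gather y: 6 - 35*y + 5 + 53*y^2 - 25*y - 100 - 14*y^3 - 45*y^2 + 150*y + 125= -14*y^3 + 8*y^2 + 90*y + 36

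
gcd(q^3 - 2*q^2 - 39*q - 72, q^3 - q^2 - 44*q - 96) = q^2 - 5*q - 24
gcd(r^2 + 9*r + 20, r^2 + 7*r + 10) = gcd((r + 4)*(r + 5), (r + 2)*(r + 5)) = r + 5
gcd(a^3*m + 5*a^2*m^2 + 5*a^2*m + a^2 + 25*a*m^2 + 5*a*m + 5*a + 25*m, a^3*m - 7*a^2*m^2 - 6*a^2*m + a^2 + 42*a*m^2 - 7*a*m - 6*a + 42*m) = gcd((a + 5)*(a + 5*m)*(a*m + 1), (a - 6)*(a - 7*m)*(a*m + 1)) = a*m + 1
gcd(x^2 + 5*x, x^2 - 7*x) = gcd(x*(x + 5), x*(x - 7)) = x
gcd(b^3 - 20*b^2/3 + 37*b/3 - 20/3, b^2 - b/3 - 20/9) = b - 5/3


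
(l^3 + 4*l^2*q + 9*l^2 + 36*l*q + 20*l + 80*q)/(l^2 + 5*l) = l + 4*q + 4 + 16*q/l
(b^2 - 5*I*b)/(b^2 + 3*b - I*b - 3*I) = b*(b - 5*I)/(b^2 + b*(3 - I) - 3*I)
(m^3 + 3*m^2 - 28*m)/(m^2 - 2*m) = (m^2 + 3*m - 28)/(m - 2)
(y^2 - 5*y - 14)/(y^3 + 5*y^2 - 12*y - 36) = (y - 7)/(y^2 + 3*y - 18)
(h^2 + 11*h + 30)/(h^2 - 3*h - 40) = (h + 6)/(h - 8)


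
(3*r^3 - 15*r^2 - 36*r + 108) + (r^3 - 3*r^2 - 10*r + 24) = 4*r^3 - 18*r^2 - 46*r + 132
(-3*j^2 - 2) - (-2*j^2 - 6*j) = -j^2 + 6*j - 2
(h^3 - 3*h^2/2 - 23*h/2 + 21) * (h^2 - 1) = h^5 - 3*h^4/2 - 25*h^3/2 + 45*h^2/2 + 23*h/2 - 21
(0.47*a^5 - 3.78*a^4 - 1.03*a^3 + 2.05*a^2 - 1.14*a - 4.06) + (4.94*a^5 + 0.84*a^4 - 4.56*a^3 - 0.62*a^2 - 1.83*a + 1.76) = 5.41*a^5 - 2.94*a^4 - 5.59*a^3 + 1.43*a^2 - 2.97*a - 2.3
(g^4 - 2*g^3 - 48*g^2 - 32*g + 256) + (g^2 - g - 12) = g^4 - 2*g^3 - 47*g^2 - 33*g + 244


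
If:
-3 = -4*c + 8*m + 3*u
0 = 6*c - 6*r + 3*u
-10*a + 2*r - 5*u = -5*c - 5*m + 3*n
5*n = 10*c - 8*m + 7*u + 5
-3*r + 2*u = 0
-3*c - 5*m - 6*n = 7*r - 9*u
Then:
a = 1881/4745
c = -309/1898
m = -171/1898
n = -521/949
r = -618/949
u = -927/949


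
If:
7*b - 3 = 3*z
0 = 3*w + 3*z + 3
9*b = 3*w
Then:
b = 0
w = 0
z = -1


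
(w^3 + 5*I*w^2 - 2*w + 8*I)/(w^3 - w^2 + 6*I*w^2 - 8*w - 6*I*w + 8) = (w - I)/(w - 1)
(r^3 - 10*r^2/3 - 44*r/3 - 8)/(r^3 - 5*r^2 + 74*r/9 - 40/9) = 3*(3*r^3 - 10*r^2 - 44*r - 24)/(9*r^3 - 45*r^2 + 74*r - 40)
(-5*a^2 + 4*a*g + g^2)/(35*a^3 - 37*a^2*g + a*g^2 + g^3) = (-5*a - g)/(35*a^2 - 2*a*g - g^2)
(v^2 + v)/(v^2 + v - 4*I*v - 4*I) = v/(v - 4*I)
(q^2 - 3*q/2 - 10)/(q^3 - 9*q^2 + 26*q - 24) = (q + 5/2)/(q^2 - 5*q + 6)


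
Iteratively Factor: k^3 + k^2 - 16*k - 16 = (k + 4)*(k^2 - 3*k - 4) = (k + 1)*(k + 4)*(k - 4)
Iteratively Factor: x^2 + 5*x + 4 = (x + 4)*(x + 1)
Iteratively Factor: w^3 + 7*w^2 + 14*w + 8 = (w + 2)*(w^2 + 5*w + 4) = (w + 1)*(w + 2)*(w + 4)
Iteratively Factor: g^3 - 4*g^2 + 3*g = (g)*(g^2 - 4*g + 3) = g*(g - 1)*(g - 3)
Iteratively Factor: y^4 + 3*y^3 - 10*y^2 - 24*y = (y - 3)*(y^3 + 6*y^2 + 8*y) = (y - 3)*(y + 4)*(y^2 + 2*y) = (y - 3)*(y + 2)*(y + 4)*(y)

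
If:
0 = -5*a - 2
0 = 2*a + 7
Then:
No Solution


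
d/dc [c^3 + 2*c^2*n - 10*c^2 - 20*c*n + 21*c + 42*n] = 3*c^2 + 4*c*n - 20*c - 20*n + 21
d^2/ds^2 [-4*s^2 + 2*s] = -8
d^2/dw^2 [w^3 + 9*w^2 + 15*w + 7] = 6*w + 18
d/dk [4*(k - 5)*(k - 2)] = 8*k - 28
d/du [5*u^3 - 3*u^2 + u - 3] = 15*u^2 - 6*u + 1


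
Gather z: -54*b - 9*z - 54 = -54*b - 9*z - 54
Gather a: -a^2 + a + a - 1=-a^2 + 2*a - 1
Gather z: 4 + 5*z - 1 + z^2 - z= z^2 + 4*z + 3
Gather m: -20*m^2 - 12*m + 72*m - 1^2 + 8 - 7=-20*m^2 + 60*m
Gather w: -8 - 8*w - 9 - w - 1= -9*w - 18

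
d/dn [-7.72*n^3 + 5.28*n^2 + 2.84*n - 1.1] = -23.16*n^2 + 10.56*n + 2.84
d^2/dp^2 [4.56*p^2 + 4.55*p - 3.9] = 9.12000000000000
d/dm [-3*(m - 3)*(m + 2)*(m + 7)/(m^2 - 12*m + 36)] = 3*(-m^3 + 18*m^2 + 59*m - 162)/(m^3 - 18*m^2 + 108*m - 216)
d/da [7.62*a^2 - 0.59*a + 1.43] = 15.24*a - 0.59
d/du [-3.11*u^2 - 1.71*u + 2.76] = -6.22*u - 1.71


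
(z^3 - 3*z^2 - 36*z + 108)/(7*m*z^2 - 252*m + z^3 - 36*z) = (z - 3)/(7*m + z)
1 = 1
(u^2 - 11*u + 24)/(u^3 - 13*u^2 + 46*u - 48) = 1/(u - 2)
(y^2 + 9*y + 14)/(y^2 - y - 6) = (y + 7)/(y - 3)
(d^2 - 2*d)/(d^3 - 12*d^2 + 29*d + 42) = d*(d - 2)/(d^3 - 12*d^2 + 29*d + 42)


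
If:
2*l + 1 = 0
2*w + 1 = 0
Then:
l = -1/2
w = -1/2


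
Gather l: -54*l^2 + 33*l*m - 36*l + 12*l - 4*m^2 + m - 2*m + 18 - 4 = -54*l^2 + l*(33*m - 24) - 4*m^2 - m + 14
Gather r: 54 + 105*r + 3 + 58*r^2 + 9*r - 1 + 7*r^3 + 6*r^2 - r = 7*r^3 + 64*r^2 + 113*r + 56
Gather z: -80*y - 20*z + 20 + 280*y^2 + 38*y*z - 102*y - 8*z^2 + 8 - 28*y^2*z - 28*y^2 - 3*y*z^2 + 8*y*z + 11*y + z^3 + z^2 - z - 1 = 252*y^2 - 171*y + z^3 + z^2*(-3*y - 7) + z*(-28*y^2 + 46*y - 21) + 27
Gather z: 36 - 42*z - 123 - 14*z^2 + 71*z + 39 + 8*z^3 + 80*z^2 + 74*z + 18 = 8*z^3 + 66*z^2 + 103*z - 30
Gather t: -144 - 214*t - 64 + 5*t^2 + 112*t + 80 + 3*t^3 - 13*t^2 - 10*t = 3*t^3 - 8*t^2 - 112*t - 128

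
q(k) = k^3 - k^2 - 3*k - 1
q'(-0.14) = -2.66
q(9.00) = 620.00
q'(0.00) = -3.00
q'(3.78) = 32.31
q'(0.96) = -2.16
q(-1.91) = -5.89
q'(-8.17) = 213.59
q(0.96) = -3.92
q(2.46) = 0.46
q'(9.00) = 222.00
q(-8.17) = -588.58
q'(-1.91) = 11.76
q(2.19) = -1.86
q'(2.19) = 7.01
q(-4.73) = -115.01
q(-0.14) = -0.60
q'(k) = 3*k^2 - 2*k - 3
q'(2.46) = 10.23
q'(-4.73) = 73.58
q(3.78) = 27.38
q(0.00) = -1.00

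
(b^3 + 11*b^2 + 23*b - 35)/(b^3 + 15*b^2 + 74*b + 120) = (b^2 + 6*b - 7)/(b^2 + 10*b + 24)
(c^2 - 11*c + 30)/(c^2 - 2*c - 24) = (c - 5)/(c + 4)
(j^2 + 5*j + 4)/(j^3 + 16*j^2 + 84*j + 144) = (j + 1)/(j^2 + 12*j + 36)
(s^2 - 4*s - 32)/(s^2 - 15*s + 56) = (s + 4)/(s - 7)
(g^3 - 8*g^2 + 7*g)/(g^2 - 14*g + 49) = g*(g - 1)/(g - 7)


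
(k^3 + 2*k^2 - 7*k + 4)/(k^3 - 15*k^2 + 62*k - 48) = (k^2 + 3*k - 4)/(k^2 - 14*k + 48)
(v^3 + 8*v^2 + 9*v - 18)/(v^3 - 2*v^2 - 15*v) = (v^2 + 5*v - 6)/(v*(v - 5))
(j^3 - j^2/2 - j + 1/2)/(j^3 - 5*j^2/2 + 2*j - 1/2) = (j + 1)/(j - 1)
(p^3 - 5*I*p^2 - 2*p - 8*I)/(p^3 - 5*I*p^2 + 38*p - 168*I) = (p^2 - I*p + 2)/(p^2 - I*p + 42)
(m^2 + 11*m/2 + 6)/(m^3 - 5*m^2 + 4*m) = (m^2 + 11*m/2 + 6)/(m*(m^2 - 5*m + 4))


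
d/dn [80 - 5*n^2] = -10*n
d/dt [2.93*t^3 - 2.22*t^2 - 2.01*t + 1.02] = 8.79*t^2 - 4.44*t - 2.01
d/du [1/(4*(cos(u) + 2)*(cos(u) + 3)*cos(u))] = (3*sin(u) + 6*sin(u)/cos(u)^2 + 10*tan(u))/(4*(cos(u) + 2)^2*(cos(u) + 3)^2)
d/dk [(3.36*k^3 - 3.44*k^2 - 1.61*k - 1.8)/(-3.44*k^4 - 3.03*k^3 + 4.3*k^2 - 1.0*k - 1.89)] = (11.5584*k^6 - 23.6672*k^5 - 12.5904*k^4 - 41.2446*k^3 - 25.0502*k^2 + 28.4832*k + 1.2429)/(11.8336*k^8 + 20.8464*k^7 - 20.4031*k^6 - 19.178*k^5 + 37.5532*k^4 + 2.8534*k^3 - 15.254*k^2 + 3.78*k + 3.5721)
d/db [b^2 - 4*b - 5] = 2*b - 4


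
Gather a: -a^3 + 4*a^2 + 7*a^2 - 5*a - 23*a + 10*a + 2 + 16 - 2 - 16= -a^3 + 11*a^2 - 18*a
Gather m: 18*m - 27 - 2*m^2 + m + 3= -2*m^2 + 19*m - 24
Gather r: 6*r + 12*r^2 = 12*r^2 + 6*r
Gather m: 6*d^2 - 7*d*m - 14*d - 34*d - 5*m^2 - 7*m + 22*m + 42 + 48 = 6*d^2 - 48*d - 5*m^2 + m*(15 - 7*d) + 90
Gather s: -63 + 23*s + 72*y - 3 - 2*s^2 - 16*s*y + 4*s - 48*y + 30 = -2*s^2 + s*(27 - 16*y) + 24*y - 36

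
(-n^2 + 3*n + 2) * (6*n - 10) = -6*n^3 + 28*n^2 - 18*n - 20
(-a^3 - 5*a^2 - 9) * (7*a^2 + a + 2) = -7*a^5 - 36*a^4 - 7*a^3 - 73*a^2 - 9*a - 18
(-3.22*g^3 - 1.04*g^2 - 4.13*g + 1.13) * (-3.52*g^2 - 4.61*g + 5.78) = 11.3344*g^5 + 18.505*g^4 + 0.720399999999996*g^3 + 9.0505*g^2 - 29.0807*g + 6.5314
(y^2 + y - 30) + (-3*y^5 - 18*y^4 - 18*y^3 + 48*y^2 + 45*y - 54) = -3*y^5 - 18*y^4 - 18*y^3 + 49*y^2 + 46*y - 84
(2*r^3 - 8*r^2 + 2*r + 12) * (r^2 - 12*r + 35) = 2*r^5 - 32*r^4 + 168*r^3 - 292*r^2 - 74*r + 420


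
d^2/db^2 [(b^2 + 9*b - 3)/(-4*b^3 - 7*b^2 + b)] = 2*(-16*b^6 - 432*b^5 - 480*b^4 + 188*b^3 + 405*b^2 - 63*b + 3)/(b^3*(64*b^6 + 336*b^5 + 540*b^4 + 175*b^3 - 135*b^2 + 21*b - 1))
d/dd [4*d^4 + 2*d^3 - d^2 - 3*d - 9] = 16*d^3 + 6*d^2 - 2*d - 3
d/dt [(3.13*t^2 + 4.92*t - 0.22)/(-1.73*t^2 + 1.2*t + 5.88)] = (12.2676*t^2 + 36.0476*t + 29.1936)/(2.9929*t^4 - 4.152*t^3 - 18.9048*t^2 + 14.112*t + 34.5744)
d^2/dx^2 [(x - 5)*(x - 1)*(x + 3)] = 6*x - 6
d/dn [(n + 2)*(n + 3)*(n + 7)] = 3*n^2 + 24*n + 41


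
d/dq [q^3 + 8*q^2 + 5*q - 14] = 3*q^2 + 16*q + 5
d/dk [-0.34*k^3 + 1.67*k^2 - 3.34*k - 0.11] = -1.02*k^2 + 3.34*k - 3.34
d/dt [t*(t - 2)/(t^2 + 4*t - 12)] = 6/(t^2 + 12*t + 36)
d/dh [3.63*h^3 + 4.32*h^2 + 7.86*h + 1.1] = 10.89*h^2 + 8.64*h + 7.86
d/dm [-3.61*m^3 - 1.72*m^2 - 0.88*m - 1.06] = -10.83*m^2 - 3.44*m - 0.88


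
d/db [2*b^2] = 4*b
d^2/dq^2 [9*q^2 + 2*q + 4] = 18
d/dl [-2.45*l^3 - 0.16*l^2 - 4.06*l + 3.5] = -7.35*l^2 - 0.32*l - 4.06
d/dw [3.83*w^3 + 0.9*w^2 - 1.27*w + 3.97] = 11.49*w^2 + 1.8*w - 1.27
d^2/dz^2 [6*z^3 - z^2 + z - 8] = 36*z - 2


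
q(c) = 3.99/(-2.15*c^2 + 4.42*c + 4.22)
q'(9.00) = 0.01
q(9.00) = -0.03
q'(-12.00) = -0.00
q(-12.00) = -0.01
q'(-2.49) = -0.15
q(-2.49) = -0.20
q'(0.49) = -0.27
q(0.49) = 0.68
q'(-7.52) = -0.01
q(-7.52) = -0.03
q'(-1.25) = -1.80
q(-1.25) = -0.86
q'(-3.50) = -0.05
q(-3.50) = -0.11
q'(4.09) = 0.28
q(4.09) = -0.29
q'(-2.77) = -0.11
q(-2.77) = -0.16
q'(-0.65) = -149.63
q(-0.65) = 9.10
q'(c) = 3.99*(4.3*c - 4.42)/(-2.15*c^2 + 4.42*c + 4.22)^2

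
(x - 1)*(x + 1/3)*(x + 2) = x^3 + 4*x^2/3 - 5*x/3 - 2/3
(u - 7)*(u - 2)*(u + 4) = u^3 - 5*u^2 - 22*u + 56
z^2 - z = z*(z - 1)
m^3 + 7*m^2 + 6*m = m*(m + 1)*(m + 6)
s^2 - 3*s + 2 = (s - 2)*(s - 1)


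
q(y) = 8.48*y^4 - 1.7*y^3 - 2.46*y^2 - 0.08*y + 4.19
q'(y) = 33.92*y^3 - 5.1*y^2 - 4.92*y - 0.08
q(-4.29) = 2965.75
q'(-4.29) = -2750.94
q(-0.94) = 10.12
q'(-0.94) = -28.13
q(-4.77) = 4523.15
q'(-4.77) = -3774.03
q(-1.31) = 28.87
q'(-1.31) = -78.64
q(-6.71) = 17597.96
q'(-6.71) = -10444.32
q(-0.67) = 5.36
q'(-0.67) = -9.27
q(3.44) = 1093.09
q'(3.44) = 1303.45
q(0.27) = 4.00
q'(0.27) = -1.11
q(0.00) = 4.19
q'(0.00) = -0.08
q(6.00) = 10538.03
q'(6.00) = 7113.52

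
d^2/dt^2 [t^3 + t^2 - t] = 6*t + 2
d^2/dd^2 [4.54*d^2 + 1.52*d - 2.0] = 9.08000000000000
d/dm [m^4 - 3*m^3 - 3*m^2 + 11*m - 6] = 4*m^3 - 9*m^2 - 6*m + 11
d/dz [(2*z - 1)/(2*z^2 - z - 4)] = (4*z^2 - 2*z - (2*z - 1)*(4*z - 1) - 8)/(-2*z^2 + z + 4)^2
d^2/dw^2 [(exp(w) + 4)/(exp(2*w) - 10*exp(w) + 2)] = (exp(4*w) + 26*exp(3*w) - 132*exp(2*w) + 388*exp(w) + 84)*exp(w)/(exp(6*w) - 30*exp(5*w) + 306*exp(4*w) - 1120*exp(3*w) + 612*exp(2*w) - 120*exp(w) + 8)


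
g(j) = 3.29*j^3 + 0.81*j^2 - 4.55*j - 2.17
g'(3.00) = 89.14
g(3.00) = 80.30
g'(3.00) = 89.14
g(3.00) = 80.30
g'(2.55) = 63.76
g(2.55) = 46.05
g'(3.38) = 113.68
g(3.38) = 118.75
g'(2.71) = 72.33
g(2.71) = 56.93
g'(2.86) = 80.82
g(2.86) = 68.41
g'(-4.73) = 208.61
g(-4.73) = -310.69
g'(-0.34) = -3.96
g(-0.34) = -0.66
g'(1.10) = 9.17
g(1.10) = -1.82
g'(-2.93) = 75.44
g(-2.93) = -64.64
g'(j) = 9.87*j^2 + 1.62*j - 4.55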